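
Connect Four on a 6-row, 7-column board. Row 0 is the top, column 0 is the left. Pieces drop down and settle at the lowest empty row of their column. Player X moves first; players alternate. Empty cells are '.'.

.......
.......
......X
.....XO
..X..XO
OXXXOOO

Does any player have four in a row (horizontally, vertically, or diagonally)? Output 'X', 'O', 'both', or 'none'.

none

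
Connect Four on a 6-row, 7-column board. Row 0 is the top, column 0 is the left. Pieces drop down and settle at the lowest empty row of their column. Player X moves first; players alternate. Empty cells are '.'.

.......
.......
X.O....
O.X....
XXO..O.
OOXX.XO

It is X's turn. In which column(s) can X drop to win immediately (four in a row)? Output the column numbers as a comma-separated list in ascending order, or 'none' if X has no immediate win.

Answer: 4

Derivation:
col 0: drop X → no win
col 1: drop X → no win
col 2: drop X → no win
col 3: drop X → no win
col 4: drop X → WIN!
col 5: drop X → no win
col 6: drop X → no win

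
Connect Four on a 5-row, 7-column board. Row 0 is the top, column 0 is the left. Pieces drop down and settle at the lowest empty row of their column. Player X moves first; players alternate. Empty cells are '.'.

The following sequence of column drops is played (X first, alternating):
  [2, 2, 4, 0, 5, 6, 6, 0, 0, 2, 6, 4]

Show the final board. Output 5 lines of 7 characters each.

Move 1: X drops in col 2, lands at row 4
Move 2: O drops in col 2, lands at row 3
Move 3: X drops in col 4, lands at row 4
Move 4: O drops in col 0, lands at row 4
Move 5: X drops in col 5, lands at row 4
Move 6: O drops in col 6, lands at row 4
Move 7: X drops in col 6, lands at row 3
Move 8: O drops in col 0, lands at row 3
Move 9: X drops in col 0, lands at row 2
Move 10: O drops in col 2, lands at row 2
Move 11: X drops in col 6, lands at row 2
Move 12: O drops in col 4, lands at row 3

Answer: .......
.......
X.O...X
O.O.O.X
O.X.XXO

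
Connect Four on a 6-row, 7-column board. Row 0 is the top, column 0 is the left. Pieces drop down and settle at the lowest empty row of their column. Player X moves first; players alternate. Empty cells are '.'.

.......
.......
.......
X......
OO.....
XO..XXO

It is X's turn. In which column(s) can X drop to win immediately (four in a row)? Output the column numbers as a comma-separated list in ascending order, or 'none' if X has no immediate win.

Answer: none

Derivation:
col 0: drop X → no win
col 1: drop X → no win
col 2: drop X → no win
col 3: drop X → no win
col 4: drop X → no win
col 5: drop X → no win
col 6: drop X → no win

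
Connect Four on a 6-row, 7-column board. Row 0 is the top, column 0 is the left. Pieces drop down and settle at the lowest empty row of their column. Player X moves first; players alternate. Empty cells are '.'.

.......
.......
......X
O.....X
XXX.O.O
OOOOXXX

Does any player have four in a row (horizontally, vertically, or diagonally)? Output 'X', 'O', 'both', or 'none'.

O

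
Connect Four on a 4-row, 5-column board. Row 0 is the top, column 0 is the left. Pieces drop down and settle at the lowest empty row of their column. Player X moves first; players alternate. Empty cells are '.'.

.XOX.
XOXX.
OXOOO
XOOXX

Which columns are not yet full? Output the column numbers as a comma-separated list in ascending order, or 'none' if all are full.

Answer: 0,4

Derivation:
col 0: top cell = '.' → open
col 1: top cell = 'X' → FULL
col 2: top cell = 'O' → FULL
col 3: top cell = 'X' → FULL
col 4: top cell = '.' → open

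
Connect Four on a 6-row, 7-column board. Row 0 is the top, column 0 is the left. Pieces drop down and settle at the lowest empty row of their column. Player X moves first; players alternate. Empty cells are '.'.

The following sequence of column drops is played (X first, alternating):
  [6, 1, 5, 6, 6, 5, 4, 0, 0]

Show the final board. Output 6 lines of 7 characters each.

Move 1: X drops in col 6, lands at row 5
Move 2: O drops in col 1, lands at row 5
Move 3: X drops in col 5, lands at row 5
Move 4: O drops in col 6, lands at row 4
Move 5: X drops in col 6, lands at row 3
Move 6: O drops in col 5, lands at row 4
Move 7: X drops in col 4, lands at row 5
Move 8: O drops in col 0, lands at row 5
Move 9: X drops in col 0, lands at row 4

Answer: .......
.......
.......
......X
X....OO
OO..XXX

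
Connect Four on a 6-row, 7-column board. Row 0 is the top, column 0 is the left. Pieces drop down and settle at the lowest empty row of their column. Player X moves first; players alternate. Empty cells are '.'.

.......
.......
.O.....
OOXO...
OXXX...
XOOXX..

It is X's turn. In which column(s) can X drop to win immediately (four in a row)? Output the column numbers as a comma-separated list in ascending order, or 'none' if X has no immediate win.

Answer: 3,4

Derivation:
col 0: drop X → no win
col 1: drop X → no win
col 2: drop X → no win
col 3: drop X → WIN!
col 4: drop X → WIN!
col 5: drop X → no win
col 6: drop X → no win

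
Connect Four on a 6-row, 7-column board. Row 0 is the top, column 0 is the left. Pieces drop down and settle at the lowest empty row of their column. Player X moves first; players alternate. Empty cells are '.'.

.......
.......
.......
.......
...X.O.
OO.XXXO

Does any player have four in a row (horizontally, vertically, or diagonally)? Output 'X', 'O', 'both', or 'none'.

none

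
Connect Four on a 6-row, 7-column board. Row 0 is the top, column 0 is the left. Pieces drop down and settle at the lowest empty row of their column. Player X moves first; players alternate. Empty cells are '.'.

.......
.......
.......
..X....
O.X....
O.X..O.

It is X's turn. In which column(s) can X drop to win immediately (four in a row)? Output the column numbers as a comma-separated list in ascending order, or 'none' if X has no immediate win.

Answer: 2

Derivation:
col 0: drop X → no win
col 1: drop X → no win
col 2: drop X → WIN!
col 3: drop X → no win
col 4: drop X → no win
col 5: drop X → no win
col 6: drop X → no win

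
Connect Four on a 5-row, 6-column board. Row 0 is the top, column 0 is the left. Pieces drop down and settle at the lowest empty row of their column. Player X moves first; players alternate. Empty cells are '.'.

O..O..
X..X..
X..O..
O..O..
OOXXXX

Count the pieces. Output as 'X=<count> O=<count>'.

X=7 O=7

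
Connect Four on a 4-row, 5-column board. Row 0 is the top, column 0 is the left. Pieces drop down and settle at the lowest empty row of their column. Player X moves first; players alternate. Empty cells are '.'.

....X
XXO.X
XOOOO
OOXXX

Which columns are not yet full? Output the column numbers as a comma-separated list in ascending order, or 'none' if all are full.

Answer: 0,1,2,3

Derivation:
col 0: top cell = '.' → open
col 1: top cell = '.' → open
col 2: top cell = '.' → open
col 3: top cell = '.' → open
col 4: top cell = 'X' → FULL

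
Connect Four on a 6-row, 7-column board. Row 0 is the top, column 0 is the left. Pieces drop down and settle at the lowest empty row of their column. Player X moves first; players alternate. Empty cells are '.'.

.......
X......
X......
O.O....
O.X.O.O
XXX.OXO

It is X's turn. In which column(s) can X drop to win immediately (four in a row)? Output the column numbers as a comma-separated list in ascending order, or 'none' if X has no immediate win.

col 0: drop X → no win
col 1: drop X → no win
col 2: drop X → no win
col 3: drop X → WIN!
col 4: drop X → no win
col 5: drop X → no win
col 6: drop X → no win

Answer: 3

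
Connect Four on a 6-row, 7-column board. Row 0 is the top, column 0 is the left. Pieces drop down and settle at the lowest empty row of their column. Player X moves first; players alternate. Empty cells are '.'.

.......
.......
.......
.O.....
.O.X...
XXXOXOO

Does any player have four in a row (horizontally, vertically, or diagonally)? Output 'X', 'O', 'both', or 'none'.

none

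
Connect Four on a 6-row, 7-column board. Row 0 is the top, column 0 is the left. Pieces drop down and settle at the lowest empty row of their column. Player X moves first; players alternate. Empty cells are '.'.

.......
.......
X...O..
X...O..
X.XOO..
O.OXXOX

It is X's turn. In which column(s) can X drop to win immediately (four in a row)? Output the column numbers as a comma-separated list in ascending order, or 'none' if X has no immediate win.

col 0: drop X → WIN!
col 1: drop X → no win
col 2: drop X → no win
col 3: drop X → no win
col 4: drop X → no win
col 5: drop X → no win
col 6: drop X → no win

Answer: 0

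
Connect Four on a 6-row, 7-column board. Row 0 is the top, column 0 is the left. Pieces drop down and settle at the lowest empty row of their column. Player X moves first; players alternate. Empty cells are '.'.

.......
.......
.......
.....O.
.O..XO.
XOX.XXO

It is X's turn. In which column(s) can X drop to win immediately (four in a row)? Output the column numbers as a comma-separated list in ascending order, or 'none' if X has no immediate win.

Answer: 3

Derivation:
col 0: drop X → no win
col 1: drop X → no win
col 2: drop X → no win
col 3: drop X → WIN!
col 4: drop X → no win
col 5: drop X → no win
col 6: drop X → no win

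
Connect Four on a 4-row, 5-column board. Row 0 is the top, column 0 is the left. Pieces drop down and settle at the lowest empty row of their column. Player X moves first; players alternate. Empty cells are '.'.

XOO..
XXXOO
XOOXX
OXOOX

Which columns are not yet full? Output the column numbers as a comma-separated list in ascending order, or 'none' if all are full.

col 0: top cell = 'X' → FULL
col 1: top cell = 'O' → FULL
col 2: top cell = 'O' → FULL
col 3: top cell = '.' → open
col 4: top cell = '.' → open

Answer: 3,4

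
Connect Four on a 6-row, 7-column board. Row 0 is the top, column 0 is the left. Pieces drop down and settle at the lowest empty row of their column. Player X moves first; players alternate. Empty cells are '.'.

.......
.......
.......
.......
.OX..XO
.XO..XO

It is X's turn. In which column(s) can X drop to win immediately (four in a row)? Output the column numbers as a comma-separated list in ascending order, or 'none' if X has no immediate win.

Answer: none

Derivation:
col 0: drop X → no win
col 1: drop X → no win
col 2: drop X → no win
col 3: drop X → no win
col 4: drop X → no win
col 5: drop X → no win
col 6: drop X → no win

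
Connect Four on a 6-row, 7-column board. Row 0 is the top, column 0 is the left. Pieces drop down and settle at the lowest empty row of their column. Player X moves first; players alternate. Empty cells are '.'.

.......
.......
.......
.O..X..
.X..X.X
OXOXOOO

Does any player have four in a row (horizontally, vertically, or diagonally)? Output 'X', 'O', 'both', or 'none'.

none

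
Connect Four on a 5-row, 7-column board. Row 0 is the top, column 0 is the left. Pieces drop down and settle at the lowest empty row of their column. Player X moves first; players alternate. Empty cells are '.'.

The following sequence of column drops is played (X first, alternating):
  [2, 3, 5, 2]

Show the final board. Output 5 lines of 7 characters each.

Move 1: X drops in col 2, lands at row 4
Move 2: O drops in col 3, lands at row 4
Move 3: X drops in col 5, lands at row 4
Move 4: O drops in col 2, lands at row 3

Answer: .......
.......
.......
..O....
..XO.X.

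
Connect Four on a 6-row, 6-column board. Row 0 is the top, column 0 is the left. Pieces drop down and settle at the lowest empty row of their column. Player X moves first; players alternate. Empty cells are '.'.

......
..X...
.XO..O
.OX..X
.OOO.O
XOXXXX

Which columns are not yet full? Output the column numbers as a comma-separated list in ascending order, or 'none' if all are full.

Answer: 0,1,2,3,4,5

Derivation:
col 0: top cell = '.' → open
col 1: top cell = '.' → open
col 2: top cell = '.' → open
col 3: top cell = '.' → open
col 4: top cell = '.' → open
col 5: top cell = '.' → open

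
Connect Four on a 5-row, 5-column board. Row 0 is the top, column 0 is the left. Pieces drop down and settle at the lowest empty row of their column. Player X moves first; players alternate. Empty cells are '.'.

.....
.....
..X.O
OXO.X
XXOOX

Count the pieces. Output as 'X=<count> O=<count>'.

X=6 O=5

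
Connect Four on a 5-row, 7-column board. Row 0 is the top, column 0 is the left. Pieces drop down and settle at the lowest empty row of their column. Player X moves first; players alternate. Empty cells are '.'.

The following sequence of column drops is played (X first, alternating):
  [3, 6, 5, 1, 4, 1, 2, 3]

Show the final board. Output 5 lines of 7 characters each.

Answer: .......
.......
.......
.O.O...
.OXXXXO

Derivation:
Move 1: X drops in col 3, lands at row 4
Move 2: O drops in col 6, lands at row 4
Move 3: X drops in col 5, lands at row 4
Move 4: O drops in col 1, lands at row 4
Move 5: X drops in col 4, lands at row 4
Move 6: O drops in col 1, lands at row 3
Move 7: X drops in col 2, lands at row 4
Move 8: O drops in col 3, lands at row 3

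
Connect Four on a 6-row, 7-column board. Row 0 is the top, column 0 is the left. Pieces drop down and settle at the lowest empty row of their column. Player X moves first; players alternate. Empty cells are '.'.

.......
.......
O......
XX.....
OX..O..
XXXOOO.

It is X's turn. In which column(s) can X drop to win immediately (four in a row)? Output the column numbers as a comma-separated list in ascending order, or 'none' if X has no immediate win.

col 0: drop X → no win
col 1: drop X → WIN!
col 2: drop X → no win
col 3: drop X → no win
col 4: drop X → no win
col 5: drop X → no win
col 6: drop X → no win

Answer: 1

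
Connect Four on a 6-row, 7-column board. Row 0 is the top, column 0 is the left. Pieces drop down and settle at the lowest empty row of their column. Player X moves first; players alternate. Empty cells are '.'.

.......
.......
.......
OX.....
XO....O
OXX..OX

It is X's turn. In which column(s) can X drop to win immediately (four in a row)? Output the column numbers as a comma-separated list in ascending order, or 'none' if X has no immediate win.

col 0: drop X → no win
col 1: drop X → no win
col 2: drop X → no win
col 3: drop X → no win
col 4: drop X → no win
col 5: drop X → no win
col 6: drop X → no win

Answer: none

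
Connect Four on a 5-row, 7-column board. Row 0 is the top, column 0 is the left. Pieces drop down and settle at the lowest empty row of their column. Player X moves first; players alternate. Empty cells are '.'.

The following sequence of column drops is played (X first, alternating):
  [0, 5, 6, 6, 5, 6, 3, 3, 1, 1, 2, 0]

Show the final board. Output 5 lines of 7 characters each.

Answer: .......
.......
......O
OO.O.XO
XXXX.OX

Derivation:
Move 1: X drops in col 0, lands at row 4
Move 2: O drops in col 5, lands at row 4
Move 3: X drops in col 6, lands at row 4
Move 4: O drops in col 6, lands at row 3
Move 5: X drops in col 5, lands at row 3
Move 6: O drops in col 6, lands at row 2
Move 7: X drops in col 3, lands at row 4
Move 8: O drops in col 3, lands at row 3
Move 9: X drops in col 1, lands at row 4
Move 10: O drops in col 1, lands at row 3
Move 11: X drops in col 2, lands at row 4
Move 12: O drops in col 0, lands at row 3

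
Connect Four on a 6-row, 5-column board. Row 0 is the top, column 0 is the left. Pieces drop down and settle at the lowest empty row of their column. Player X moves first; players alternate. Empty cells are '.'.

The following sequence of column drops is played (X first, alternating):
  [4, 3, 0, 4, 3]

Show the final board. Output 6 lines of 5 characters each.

Answer: .....
.....
.....
.....
...XO
X..OX

Derivation:
Move 1: X drops in col 4, lands at row 5
Move 2: O drops in col 3, lands at row 5
Move 3: X drops in col 0, lands at row 5
Move 4: O drops in col 4, lands at row 4
Move 5: X drops in col 3, lands at row 4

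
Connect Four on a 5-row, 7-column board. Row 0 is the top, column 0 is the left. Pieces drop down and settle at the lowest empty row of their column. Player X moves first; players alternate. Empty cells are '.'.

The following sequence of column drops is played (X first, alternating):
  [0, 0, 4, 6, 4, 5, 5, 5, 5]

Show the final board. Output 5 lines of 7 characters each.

Answer: .......
.....X.
.....O.
O...XX.
X...XOO

Derivation:
Move 1: X drops in col 0, lands at row 4
Move 2: O drops in col 0, lands at row 3
Move 3: X drops in col 4, lands at row 4
Move 4: O drops in col 6, lands at row 4
Move 5: X drops in col 4, lands at row 3
Move 6: O drops in col 5, lands at row 4
Move 7: X drops in col 5, lands at row 3
Move 8: O drops in col 5, lands at row 2
Move 9: X drops in col 5, lands at row 1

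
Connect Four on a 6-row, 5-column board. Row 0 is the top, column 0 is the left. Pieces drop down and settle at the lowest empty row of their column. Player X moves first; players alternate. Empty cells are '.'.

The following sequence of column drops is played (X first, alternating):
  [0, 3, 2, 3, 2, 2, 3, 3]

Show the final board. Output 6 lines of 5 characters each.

Answer: .....
.....
...O.
..OX.
..XO.
X.XO.

Derivation:
Move 1: X drops in col 0, lands at row 5
Move 2: O drops in col 3, lands at row 5
Move 3: X drops in col 2, lands at row 5
Move 4: O drops in col 3, lands at row 4
Move 5: X drops in col 2, lands at row 4
Move 6: O drops in col 2, lands at row 3
Move 7: X drops in col 3, lands at row 3
Move 8: O drops in col 3, lands at row 2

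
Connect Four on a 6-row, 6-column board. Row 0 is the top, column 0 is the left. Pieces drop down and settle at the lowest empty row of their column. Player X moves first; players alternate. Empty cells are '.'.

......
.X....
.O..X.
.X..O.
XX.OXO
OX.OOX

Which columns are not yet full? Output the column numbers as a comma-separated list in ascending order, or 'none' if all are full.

Answer: 0,1,2,3,4,5

Derivation:
col 0: top cell = '.' → open
col 1: top cell = '.' → open
col 2: top cell = '.' → open
col 3: top cell = '.' → open
col 4: top cell = '.' → open
col 5: top cell = '.' → open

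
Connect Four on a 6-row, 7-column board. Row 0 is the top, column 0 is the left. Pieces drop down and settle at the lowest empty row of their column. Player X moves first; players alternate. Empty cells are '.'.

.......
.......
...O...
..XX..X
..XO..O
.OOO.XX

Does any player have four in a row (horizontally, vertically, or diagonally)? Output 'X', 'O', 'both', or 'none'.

none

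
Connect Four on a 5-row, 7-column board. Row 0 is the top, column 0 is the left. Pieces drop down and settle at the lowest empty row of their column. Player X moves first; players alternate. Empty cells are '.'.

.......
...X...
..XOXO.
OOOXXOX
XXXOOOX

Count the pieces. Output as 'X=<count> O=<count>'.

X=10 O=9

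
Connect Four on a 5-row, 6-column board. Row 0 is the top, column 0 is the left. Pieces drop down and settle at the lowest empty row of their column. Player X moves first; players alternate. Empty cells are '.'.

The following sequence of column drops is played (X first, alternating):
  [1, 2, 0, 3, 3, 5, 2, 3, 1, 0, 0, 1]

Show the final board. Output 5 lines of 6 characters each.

Move 1: X drops in col 1, lands at row 4
Move 2: O drops in col 2, lands at row 4
Move 3: X drops in col 0, lands at row 4
Move 4: O drops in col 3, lands at row 4
Move 5: X drops in col 3, lands at row 3
Move 6: O drops in col 5, lands at row 4
Move 7: X drops in col 2, lands at row 3
Move 8: O drops in col 3, lands at row 2
Move 9: X drops in col 1, lands at row 3
Move 10: O drops in col 0, lands at row 3
Move 11: X drops in col 0, lands at row 2
Move 12: O drops in col 1, lands at row 2

Answer: ......
......
XO.O..
OXXX..
XXOO.O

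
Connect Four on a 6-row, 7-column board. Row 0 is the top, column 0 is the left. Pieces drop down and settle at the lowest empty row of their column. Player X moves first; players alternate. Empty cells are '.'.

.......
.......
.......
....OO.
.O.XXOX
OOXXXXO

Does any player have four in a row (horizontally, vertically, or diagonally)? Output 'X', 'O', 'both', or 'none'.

X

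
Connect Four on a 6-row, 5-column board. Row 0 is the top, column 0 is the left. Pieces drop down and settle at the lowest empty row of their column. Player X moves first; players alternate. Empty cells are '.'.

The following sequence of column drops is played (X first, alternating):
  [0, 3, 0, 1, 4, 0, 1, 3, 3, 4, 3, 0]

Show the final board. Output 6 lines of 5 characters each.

Answer: .....
.....
O..X.
O..X.
XX.OO
XO.OX

Derivation:
Move 1: X drops in col 0, lands at row 5
Move 2: O drops in col 3, lands at row 5
Move 3: X drops in col 0, lands at row 4
Move 4: O drops in col 1, lands at row 5
Move 5: X drops in col 4, lands at row 5
Move 6: O drops in col 0, lands at row 3
Move 7: X drops in col 1, lands at row 4
Move 8: O drops in col 3, lands at row 4
Move 9: X drops in col 3, lands at row 3
Move 10: O drops in col 4, lands at row 4
Move 11: X drops in col 3, lands at row 2
Move 12: O drops in col 0, lands at row 2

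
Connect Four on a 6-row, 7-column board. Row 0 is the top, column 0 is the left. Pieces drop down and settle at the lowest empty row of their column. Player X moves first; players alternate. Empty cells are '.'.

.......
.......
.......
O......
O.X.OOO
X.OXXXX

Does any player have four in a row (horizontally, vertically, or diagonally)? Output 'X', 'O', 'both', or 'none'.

X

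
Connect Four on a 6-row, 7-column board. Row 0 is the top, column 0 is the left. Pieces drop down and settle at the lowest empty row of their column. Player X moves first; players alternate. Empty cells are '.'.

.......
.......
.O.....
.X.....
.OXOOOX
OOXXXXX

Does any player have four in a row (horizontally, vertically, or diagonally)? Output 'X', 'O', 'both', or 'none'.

X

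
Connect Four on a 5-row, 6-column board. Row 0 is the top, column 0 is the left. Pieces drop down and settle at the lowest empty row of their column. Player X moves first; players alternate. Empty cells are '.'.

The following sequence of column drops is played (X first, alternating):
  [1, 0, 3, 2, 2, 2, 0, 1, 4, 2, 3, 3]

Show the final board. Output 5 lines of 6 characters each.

Move 1: X drops in col 1, lands at row 4
Move 2: O drops in col 0, lands at row 4
Move 3: X drops in col 3, lands at row 4
Move 4: O drops in col 2, lands at row 4
Move 5: X drops in col 2, lands at row 3
Move 6: O drops in col 2, lands at row 2
Move 7: X drops in col 0, lands at row 3
Move 8: O drops in col 1, lands at row 3
Move 9: X drops in col 4, lands at row 4
Move 10: O drops in col 2, lands at row 1
Move 11: X drops in col 3, lands at row 3
Move 12: O drops in col 3, lands at row 2

Answer: ......
..O...
..OO..
XOXX..
OXOXX.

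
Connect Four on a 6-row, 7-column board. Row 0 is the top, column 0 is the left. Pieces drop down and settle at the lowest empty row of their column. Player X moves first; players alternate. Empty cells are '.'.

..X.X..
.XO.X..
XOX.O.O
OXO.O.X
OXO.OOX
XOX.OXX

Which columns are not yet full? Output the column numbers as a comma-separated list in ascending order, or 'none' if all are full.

Answer: 0,1,3,5,6

Derivation:
col 0: top cell = '.' → open
col 1: top cell = '.' → open
col 2: top cell = 'X' → FULL
col 3: top cell = '.' → open
col 4: top cell = 'X' → FULL
col 5: top cell = '.' → open
col 6: top cell = '.' → open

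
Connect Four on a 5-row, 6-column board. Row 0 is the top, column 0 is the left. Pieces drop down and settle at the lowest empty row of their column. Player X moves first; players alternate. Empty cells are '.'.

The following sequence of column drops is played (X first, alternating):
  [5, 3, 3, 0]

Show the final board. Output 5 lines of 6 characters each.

Answer: ......
......
......
...X..
O..O.X

Derivation:
Move 1: X drops in col 5, lands at row 4
Move 2: O drops in col 3, lands at row 4
Move 3: X drops in col 3, lands at row 3
Move 4: O drops in col 0, lands at row 4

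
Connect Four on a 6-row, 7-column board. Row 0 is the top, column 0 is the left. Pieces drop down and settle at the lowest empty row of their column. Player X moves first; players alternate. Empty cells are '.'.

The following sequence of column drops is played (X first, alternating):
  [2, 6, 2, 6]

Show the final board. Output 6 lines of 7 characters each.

Move 1: X drops in col 2, lands at row 5
Move 2: O drops in col 6, lands at row 5
Move 3: X drops in col 2, lands at row 4
Move 4: O drops in col 6, lands at row 4

Answer: .......
.......
.......
.......
..X...O
..X...O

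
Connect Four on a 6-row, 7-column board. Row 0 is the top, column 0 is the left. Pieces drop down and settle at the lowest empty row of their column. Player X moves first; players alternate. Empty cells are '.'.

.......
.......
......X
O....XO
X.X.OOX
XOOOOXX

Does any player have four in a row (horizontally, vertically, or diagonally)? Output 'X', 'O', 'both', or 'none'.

O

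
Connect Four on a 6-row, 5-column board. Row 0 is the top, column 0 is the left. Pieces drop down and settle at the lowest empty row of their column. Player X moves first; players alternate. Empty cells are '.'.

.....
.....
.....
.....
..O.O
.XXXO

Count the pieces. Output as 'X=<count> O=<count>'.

X=3 O=3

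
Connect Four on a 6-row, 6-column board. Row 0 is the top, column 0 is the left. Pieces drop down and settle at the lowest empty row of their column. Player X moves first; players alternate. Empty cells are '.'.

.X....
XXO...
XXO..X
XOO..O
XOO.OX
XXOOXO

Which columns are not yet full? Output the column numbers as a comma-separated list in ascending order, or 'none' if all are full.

Answer: 0,2,3,4,5

Derivation:
col 0: top cell = '.' → open
col 1: top cell = 'X' → FULL
col 2: top cell = '.' → open
col 3: top cell = '.' → open
col 4: top cell = '.' → open
col 5: top cell = '.' → open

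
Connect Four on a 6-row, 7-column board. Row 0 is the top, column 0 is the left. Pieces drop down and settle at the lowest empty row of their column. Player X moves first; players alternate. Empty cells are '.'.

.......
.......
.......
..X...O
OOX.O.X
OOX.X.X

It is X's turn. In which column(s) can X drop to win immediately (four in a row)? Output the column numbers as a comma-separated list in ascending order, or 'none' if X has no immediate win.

Answer: 2

Derivation:
col 0: drop X → no win
col 1: drop X → no win
col 2: drop X → WIN!
col 3: drop X → no win
col 4: drop X → no win
col 5: drop X → no win
col 6: drop X → no win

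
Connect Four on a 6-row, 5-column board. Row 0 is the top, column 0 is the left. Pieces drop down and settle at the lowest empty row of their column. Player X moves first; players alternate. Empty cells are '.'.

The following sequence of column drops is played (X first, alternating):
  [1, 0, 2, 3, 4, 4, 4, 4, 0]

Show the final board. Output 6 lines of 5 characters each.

Answer: .....
.....
....O
....X
X...O
OXXOX

Derivation:
Move 1: X drops in col 1, lands at row 5
Move 2: O drops in col 0, lands at row 5
Move 3: X drops in col 2, lands at row 5
Move 4: O drops in col 3, lands at row 5
Move 5: X drops in col 4, lands at row 5
Move 6: O drops in col 4, lands at row 4
Move 7: X drops in col 4, lands at row 3
Move 8: O drops in col 4, lands at row 2
Move 9: X drops in col 0, lands at row 4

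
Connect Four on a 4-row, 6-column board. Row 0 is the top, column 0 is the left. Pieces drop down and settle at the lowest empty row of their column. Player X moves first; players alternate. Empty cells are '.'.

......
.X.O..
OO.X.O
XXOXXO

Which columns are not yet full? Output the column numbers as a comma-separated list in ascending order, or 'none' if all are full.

Answer: 0,1,2,3,4,5

Derivation:
col 0: top cell = '.' → open
col 1: top cell = '.' → open
col 2: top cell = '.' → open
col 3: top cell = '.' → open
col 4: top cell = '.' → open
col 5: top cell = '.' → open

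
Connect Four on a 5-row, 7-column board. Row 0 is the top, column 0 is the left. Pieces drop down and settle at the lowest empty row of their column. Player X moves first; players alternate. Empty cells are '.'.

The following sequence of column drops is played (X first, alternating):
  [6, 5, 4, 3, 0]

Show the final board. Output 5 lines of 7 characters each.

Answer: .......
.......
.......
.......
X..OXOX

Derivation:
Move 1: X drops in col 6, lands at row 4
Move 2: O drops in col 5, lands at row 4
Move 3: X drops in col 4, lands at row 4
Move 4: O drops in col 3, lands at row 4
Move 5: X drops in col 0, lands at row 4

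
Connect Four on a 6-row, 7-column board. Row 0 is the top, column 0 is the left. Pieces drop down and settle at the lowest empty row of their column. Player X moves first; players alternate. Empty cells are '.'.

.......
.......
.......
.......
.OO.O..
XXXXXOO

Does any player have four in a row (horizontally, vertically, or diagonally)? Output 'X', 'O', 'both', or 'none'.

X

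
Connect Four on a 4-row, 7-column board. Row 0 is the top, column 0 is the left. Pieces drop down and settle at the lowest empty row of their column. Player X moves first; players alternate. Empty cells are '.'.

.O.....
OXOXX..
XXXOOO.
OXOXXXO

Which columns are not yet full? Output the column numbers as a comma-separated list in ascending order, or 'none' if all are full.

col 0: top cell = '.' → open
col 1: top cell = 'O' → FULL
col 2: top cell = '.' → open
col 3: top cell = '.' → open
col 4: top cell = '.' → open
col 5: top cell = '.' → open
col 6: top cell = '.' → open

Answer: 0,2,3,4,5,6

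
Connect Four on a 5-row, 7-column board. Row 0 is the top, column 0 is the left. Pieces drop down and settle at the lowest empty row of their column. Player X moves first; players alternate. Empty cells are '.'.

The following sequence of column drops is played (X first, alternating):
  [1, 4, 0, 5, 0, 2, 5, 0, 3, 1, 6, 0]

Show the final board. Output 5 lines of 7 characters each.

Answer: .......
O......
O......
XO...X.
XXOXOOX

Derivation:
Move 1: X drops in col 1, lands at row 4
Move 2: O drops in col 4, lands at row 4
Move 3: X drops in col 0, lands at row 4
Move 4: O drops in col 5, lands at row 4
Move 5: X drops in col 0, lands at row 3
Move 6: O drops in col 2, lands at row 4
Move 7: X drops in col 5, lands at row 3
Move 8: O drops in col 0, lands at row 2
Move 9: X drops in col 3, lands at row 4
Move 10: O drops in col 1, lands at row 3
Move 11: X drops in col 6, lands at row 4
Move 12: O drops in col 0, lands at row 1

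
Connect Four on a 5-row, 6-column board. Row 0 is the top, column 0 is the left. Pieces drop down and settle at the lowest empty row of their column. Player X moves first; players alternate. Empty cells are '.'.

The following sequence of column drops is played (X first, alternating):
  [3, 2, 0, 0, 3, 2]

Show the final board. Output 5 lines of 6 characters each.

Move 1: X drops in col 3, lands at row 4
Move 2: O drops in col 2, lands at row 4
Move 3: X drops in col 0, lands at row 4
Move 4: O drops in col 0, lands at row 3
Move 5: X drops in col 3, lands at row 3
Move 6: O drops in col 2, lands at row 3

Answer: ......
......
......
O.OX..
X.OX..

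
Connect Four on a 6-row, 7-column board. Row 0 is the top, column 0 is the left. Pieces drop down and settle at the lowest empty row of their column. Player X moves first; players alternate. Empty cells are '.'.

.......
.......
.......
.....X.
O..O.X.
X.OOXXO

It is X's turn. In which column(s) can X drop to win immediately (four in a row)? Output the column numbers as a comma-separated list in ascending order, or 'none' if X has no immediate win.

Answer: 5

Derivation:
col 0: drop X → no win
col 1: drop X → no win
col 2: drop X → no win
col 3: drop X → no win
col 4: drop X → no win
col 5: drop X → WIN!
col 6: drop X → no win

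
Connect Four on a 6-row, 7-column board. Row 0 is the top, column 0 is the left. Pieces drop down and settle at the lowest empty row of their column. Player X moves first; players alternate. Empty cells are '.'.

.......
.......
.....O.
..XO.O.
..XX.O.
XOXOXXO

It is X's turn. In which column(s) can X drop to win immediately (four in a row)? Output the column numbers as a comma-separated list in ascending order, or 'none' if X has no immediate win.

Answer: 2

Derivation:
col 0: drop X → no win
col 1: drop X → no win
col 2: drop X → WIN!
col 3: drop X → no win
col 4: drop X → no win
col 5: drop X → no win
col 6: drop X → no win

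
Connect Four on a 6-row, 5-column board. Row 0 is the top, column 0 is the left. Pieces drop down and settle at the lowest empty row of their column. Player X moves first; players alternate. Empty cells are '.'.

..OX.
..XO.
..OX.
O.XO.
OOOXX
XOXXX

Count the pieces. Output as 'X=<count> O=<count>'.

X=10 O=9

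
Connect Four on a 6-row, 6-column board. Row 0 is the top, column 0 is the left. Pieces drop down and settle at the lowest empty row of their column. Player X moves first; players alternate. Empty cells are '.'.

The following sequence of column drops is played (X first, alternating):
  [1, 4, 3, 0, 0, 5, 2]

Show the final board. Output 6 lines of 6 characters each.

Answer: ......
......
......
......
X.....
OXXXOO

Derivation:
Move 1: X drops in col 1, lands at row 5
Move 2: O drops in col 4, lands at row 5
Move 3: X drops in col 3, lands at row 5
Move 4: O drops in col 0, lands at row 5
Move 5: X drops in col 0, lands at row 4
Move 6: O drops in col 5, lands at row 5
Move 7: X drops in col 2, lands at row 5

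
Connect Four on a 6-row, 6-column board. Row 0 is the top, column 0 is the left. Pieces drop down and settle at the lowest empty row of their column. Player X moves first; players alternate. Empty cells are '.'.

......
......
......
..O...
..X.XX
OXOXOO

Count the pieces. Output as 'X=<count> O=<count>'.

X=5 O=5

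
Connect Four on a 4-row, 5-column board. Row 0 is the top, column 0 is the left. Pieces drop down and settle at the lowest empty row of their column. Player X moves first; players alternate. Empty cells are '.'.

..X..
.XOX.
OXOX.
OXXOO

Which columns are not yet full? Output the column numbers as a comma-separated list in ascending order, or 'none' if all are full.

Answer: 0,1,3,4

Derivation:
col 0: top cell = '.' → open
col 1: top cell = '.' → open
col 2: top cell = 'X' → FULL
col 3: top cell = '.' → open
col 4: top cell = '.' → open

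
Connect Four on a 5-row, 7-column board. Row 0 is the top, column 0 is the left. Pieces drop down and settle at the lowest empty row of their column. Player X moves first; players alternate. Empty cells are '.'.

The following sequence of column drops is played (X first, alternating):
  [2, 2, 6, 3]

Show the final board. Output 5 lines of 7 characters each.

Answer: .......
.......
.......
..O....
..XO..X

Derivation:
Move 1: X drops in col 2, lands at row 4
Move 2: O drops in col 2, lands at row 3
Move 3: X drops in col 6, lands at row 4
Move 4: O drops in col 3, lands at row 4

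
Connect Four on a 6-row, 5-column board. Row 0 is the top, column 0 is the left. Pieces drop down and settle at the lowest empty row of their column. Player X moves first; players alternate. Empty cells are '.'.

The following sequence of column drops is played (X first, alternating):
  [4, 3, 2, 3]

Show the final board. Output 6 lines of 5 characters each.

Answer: .....
.....
.....
.....
...O.
..XOX

Derivation:
Move 1: X drops in col 4, lands at row 5
Move 2: O drops in col 3, lands at row 5
Move 3: X drops in col 2, lands at row 5
Move 4: O drops in col 3, lands at row 4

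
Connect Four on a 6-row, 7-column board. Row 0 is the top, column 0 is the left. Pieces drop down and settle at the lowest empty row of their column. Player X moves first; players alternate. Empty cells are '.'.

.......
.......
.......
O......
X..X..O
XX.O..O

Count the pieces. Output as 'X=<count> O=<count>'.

X=4 O=4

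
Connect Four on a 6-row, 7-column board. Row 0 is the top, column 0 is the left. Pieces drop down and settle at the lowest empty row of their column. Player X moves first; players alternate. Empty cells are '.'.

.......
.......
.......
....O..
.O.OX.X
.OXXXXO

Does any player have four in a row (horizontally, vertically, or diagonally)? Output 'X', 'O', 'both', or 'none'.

X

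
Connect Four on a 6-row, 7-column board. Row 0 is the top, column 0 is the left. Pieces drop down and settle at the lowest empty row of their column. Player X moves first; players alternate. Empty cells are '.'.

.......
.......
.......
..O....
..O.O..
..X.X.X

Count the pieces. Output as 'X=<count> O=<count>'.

X=3 O=3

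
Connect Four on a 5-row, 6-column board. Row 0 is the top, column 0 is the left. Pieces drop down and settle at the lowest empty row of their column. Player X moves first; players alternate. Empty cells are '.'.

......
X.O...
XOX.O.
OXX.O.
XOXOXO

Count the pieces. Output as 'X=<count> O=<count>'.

X=8 O=8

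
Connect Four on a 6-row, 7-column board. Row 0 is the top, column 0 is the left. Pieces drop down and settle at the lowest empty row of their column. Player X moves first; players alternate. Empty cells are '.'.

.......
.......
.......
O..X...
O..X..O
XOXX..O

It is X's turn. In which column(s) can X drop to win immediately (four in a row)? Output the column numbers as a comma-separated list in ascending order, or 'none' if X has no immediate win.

col 0: drop X → no win
col 1: drop X → no win
col 2: drop X → no win
col 3: drop X → WIN!
col 4: drop X → no win
col 5: drop X → no win
col 6: drop X → no win

Answer: 3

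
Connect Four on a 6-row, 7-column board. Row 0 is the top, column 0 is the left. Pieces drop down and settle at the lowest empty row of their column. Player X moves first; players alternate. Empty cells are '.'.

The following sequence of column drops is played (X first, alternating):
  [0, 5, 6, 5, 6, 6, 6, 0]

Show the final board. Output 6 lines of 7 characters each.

Answer: .......
.......
......X
......O
O....OX
X....OX

Derivation:
Move 1: X drops in col 0, lands at row 5
Move 2: O drops in col 5, lands at row 5
Move 3: X drops in col 6, lands at row 5
Move 4: O drops in col 5, lands at row 4
Move 5: X drops in col 6, lands at row 4
Move 6: O drops in col 6, lands at row 3
Move 7: X drops in col 6, lands at row 2
Move 8: O drops in col 0, lands at row 4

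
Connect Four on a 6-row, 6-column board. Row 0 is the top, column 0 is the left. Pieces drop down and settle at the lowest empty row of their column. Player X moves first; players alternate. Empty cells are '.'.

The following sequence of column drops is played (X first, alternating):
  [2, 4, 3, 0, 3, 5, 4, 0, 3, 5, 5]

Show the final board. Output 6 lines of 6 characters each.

Answer: ......
......
......
...X.X
O..XXO
O.XXOO

Derivation:
Move 1: X drops in col 2, lands at row 5
Move 2: O drops in col 4, lands at row 5
Move 3: X drops in col 3, lands at row 5
Move 4: O drops in col 0, lands at row 5
Move 5: X drops in col 3, lands at row 4
Move 6: O drops in col 5, lands at row 5
Move 7: X drops in col 4, lands at row 4
Move 8: O drops in col 0, lands at row 4
Move 9: X drops in col 3, lands at row 3
Move 10: O drops in col 5, lands at row 4
Move 11: X drops in col 5, lands at row 3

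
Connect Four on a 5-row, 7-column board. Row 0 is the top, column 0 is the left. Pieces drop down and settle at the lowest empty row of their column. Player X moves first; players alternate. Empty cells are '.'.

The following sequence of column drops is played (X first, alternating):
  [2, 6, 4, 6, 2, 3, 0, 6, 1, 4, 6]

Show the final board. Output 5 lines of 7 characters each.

Move 1: X drops in col 2, lands at row 4
Move 2: O drops in col 6, lands at row 4
Move 3: X drops in col 4, lands at row 4
Move 4: O drops in col 6, lands at row 3
Move 5: X drops in col 2, lands at row 3
Move 6: O drops in col 3, lands at row 4
Move 7: X drops in col 0, lands at row 4
Move 8: O drops in col 6, lands at row 2
Move 9: X drops in col 1, lands at row 4
Move 10: O drops in col 4, lands at row 3
Move 11: X drops in col 6, lands at row 1

Answer: .......
......X
......O
..X.O.O
XXXOX.O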